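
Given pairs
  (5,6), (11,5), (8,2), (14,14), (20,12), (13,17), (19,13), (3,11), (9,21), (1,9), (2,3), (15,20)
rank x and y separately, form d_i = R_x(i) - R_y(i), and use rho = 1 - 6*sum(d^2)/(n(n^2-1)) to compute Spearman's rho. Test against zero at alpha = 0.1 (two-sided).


Step 1: Rank x and y separately (midranks; no ties here).
rank(x): 5->4, 11->7, 8->5, 14->9, 20->12, 13->8, 19->11, 3->3, 9->6, 1->1, 2->2, 15->10
rank(y): 6->4, 5->3, 2->1, 14->9, 12->7, 17->10, 13->8, 11->6, 21->12, 9->5, 3->2, 20->11
Step 2: d_i = R_x(i) - R_y(i); compute d_i^2.
  (4-4)^2=0, (7-3)^2=16, (5-1)^2=16, (9-9)^2=0, (12-7)^2=25, (8-10)^2=4, (11-8)^2=9, (3-6)^2=9, (6-12)^2=36, (1-5)^2=16, (2-2)^2=0, (10-11)^2=1
sum(d^2) = 132.
Step 3: rho = 1 - 6*132 / (12*(12^2 - 1)) = 1 - 792/1716 = 0.538462.
Step 4: Under H0, t = rho * sqrt((n-2)/(1-rho^2)) = 2.0207 ~ t(10).
Step 5: Two-sided p-value from the t-distribution with 10 df = 0.070894.
Step 6: alpha = 0.1. reject H0.

rho = 0.5385, p = 0.070894, reject H0 at alpha = 0.1.


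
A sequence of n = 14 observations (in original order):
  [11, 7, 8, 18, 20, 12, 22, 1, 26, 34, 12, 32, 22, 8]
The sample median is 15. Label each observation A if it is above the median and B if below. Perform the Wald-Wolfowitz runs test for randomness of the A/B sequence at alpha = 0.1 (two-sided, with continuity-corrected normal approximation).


Step 1: Compute median = 15; label A = above, B = below.
Labels in order: BBBAABABAABAAB  (n_A = 7, n_B = 7)
Step 2: Count runs R = 9.
Step 3: Under H0 (random ordering), E[R] = 2*n_A*n_B/(n_A+n_B) + 1 = 2*7*7/14 + 1 = 8.0000.
        Var[R] = 2*n_A*n_B*(2*n_A*n_B - n_A - n_B) / ((n_A+n_B)^2 * (n_A+n_B-1)) = 8232/2548 = 3.2308.
        SD[R] = 1.7974.
Step 4: Continuity-corrected z = (R - 0.5 - E[R]) / SD[R] = (9 - 0.5 - 8.0000) / 1.7974 = 0.2782.
Step 5: Two-sided p-value via normal approximation = 2*(1 - Phi(|z|)) = 0.780879.
Step 6: alpha = 0.1. fail to reject H0.

R = 9, z = 0.2782, p = 0.780879, fail to reject H0.


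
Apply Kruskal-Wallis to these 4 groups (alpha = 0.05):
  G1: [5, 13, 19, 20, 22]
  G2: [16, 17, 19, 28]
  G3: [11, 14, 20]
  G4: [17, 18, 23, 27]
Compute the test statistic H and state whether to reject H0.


Step 1: Combine all N = 16 observations and assign midranks.
sorted (value, group, rank): (5,G1,1), (11,G3,2), (13,G1,3), (14,G3,4), (16,G2,5), (17,G2,6.5), (17,G4,6.5), (18,G4,8), (19,G1,9.5), (19,G2,9.5), (20,G1,11.5), (20,G3,11.5), (22,G1,13), (23,G4,14), (27,G4,15), (28,G2,16)
Step 2: Sum ranks within each group.
R_1 = 38 (n_1 = 5)
R_2 = 37 (n_2 = 4)
R_3 = 17.5 (n_3 = 3)
R_4 = 43.5 (n_4 = 4)
Step 3: H = 12/(N(N+1)) * sum(R_i^2/n_i) - 3(N+1)
     = 12/(16*17) * (38^2/5 + 37^2/4 + 17.5^2/3 + 43.5^2/4) - 3*17
     = 0.044118 * 1206.2 - 51
     = 2.214522.
Step 4: Ties present; correction factor C = 1 - 18/(16^3 - 16) = 0.995588. Corrected H = 2.214522 / 0.995588 = 2.224335.
Step 5: Under H0, H ~ chi^2(3); p-value = 0.527171.
Step 6: alpha = 0.05. fail to reject H0.

H = 2.2243, df = 3, p = 0.527171, fail to reject H0.


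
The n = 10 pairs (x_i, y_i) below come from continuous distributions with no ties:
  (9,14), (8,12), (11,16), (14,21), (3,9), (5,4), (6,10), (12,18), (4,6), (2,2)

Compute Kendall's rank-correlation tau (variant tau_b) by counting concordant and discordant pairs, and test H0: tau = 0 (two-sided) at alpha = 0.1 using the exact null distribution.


Step 1: Enumerate the 45 unordered pairs (i,j) with i<j and classify each by sign(x_j-x_i) * sign(y_j-y_i).
  (1,2):dx=-1,dy=-2->C; (1,3):dx=+2,dy=+2->C; (1,4):dx=+5,dy=+7->C; (1,5):dx=-6,dy=-5->C
  (1,6):dx=-4,dy=-10->C; (1,7):dx=-3,dy=-4->C; (1,8):dx=+3,dy=+4->C; (1,9):dx=-5,dy=-8->C
  (1,10):dx=-7,dy=-12->C; (2,3):dx=+3,dy=+4->C; (2,4):dx=+6,dy=+9->C; (2,5):dx=-5,dy=-3->C
  (2,6):dx=-3,dy=-8->C; (2,7):dx=-2,dy=-2->C; (2,8):dx=+4,dy=+6->C; (2,9):dx=-4,dy=-6->C
  (2,10):dx=-6,dy=-10->C; (3,4):dx=+3,dy=+5->C; (3,5):dx=-8,dy=-7->C; (3,6):dx=-6,dy=-12->C
  (3,7):dx=-5,dy=-6->C; (3,8):dx=+1,dy=+2->C; (3,9):dx=-7,dy=-10->C; (3,10):dx=-9,dy=-14->C
  (4,5):dx=-11,dy=-12->C; (4,6):dx=-9,dy=-17->C; (4,7):dx=-8,dy=-11->C; (4,8):dx=-2,dy=-3->C
  (4,9):dx=-10,dy=-15->C; (4,10):dx=-12,dy=-19->C; (5,6):dx=+2,dy=-5->D; (5,7):dx=+3,dy=+1->C
  (5,8):dx=+9,dy=+9->C; (5,9):dx=+1,dy=-3->D; (5,10):dx=-1,dy=-7->C; (6,7):dx=+1,dy=+6->C
  (6,8):dx=+7,dy=+14->C; (6,9):dx=-1,dy=+2->D; (6,10):dx=-3,dy=-2->C; (7,8):dx=+6,dy=+8->C
  (7,9):dx=-2,dy=-4->C; (7,10):dx=-4,dy=-8->C; (8,9):dx=-8,dy=-12->C; (8,10):dx=-10,dy=-16->C
  (9,10):dx=-2,dy=-4->C
Step 2: C = 42, D = 3, total pairs = 45.
Step 3: tau = (C - D)/(n(n-1)/2) = (42 - 3)/45 = 0.866667.
Step 4: Exact two-sided p-value (enumerate n! = 3628800 permutations of y under H0): p = 0.000115.
Step 5: alpha = 0.1. reject H0.

tau_b = 0.8667 (C=42, D=3), p = 0.000115, reject H0.


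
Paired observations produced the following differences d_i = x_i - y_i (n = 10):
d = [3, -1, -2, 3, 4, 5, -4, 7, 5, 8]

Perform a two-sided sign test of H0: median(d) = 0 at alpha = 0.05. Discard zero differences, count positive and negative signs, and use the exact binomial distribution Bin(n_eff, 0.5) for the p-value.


Step 1: Discard zero differences. Original n = 10; n_eff = number of nonzero differences = 10.
Nonzero differences (with sign): +3, -1, -2, +3, +4, +5, -4, +7, +5, +8
Step 2: Count signs: positive = 7, negative = 3.
Step 3: Under H0: P(positive) = 0.5, so the number of positives S ~ Bin(10, 0.5).
Step 4: Two-sided exact p-value = sum of Bin(10,0.5) probabilities at or below the observed probability = 0.343750.
Step 5: alpha = 0.05. fail to reject H0.

n_eff = 10, pos = 7, neg = 3, p = 0.343750, fail to reject H0.


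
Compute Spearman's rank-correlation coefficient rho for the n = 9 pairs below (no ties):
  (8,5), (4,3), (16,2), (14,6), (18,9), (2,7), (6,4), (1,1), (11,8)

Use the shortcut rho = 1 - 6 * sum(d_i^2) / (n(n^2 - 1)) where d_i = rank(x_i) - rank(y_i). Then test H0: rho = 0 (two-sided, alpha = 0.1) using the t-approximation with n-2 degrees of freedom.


Step 1: Rank x and y separately (midranks; no ties here).
rank(x): 8->5, 4->3, 16->8, 14->7, 18->9, 2->2, 6->4, 1->1, 11->6
rank(y): 5->5, 3->3, 2->2, 6->6, 9->9, 7->7, 4->4, 1->1, 8->8
Step 2: d_i = R_x(i) - R_y(i); compute d_i^2.
  (5-5)^2=0, (3-3)^2=0, (8-2)^2=36, (7-6)^2=1, (9-9)^2=0, (2-7)^2=25, (4-4)^2=0, (1-1)^2=0, (6-8)^2=4
sum(d^2) = 66.
Step 3: rho = 1 - 6*66 / (9*(9^2 - 1)) = 1 - 396/720 = 0.450000.
Step 4: Under H0, t = rho * sqrt((n-2)/(1-rho^2)) = 1.3332 ~ t(7).
Step 5: Two-sided p-value from the t-distribution with 7 df = 0.224216.
Step 6: alpha = 0.1. fail to reject H0.

rho = 0.4500, p = 0.224216, fail to reject H0 at alpha = 0.1.


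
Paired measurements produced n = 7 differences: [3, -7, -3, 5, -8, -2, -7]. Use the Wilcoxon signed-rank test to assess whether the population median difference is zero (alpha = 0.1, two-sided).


Step 1: Drop any zero differences (none here) and take |d_i|.
|d| = [3, 7, 3, 5, 8, 2, 7]
Step 2: Midrank |d_i| (ties get averaged ranks).
ranks: |3|->2.5, |7|->5.5, |3|->2.5, |5|->4, |8|->7, |2|->1, |7|->5.5
Step 3: Attach original signs; sum ranks with positive sign and with negative sign.
W+ = 2.5 + 4 = 6.5
W- = 5.5 + 2.5 + 7 + 1 + 5.5 = 21.5
(Check: W+ + W- = 28 should equal n(n+1)/2 = 28.)
Step 4: Test statistic W = min(W+, W-) = 6.5.
Step 5: Ties in |d|, so use the tie-corrected normal approximation.
        E[W] = n(n+1)/4 = 7*8/4 = 14.
        Tie groups: |d|=3 (t=2), |d|=7 (t=2); sum(t^3 - t) = 12.
        Var[W] = n(n+1)(2n+1)/24 - sum(t^3-t)/48 = 840/24 - 12/48 = 34.75.
        z = (W - E[W]) / sqrt(Var[W]) = (6.5 - 14) / 5.8949 = -1.2723.
        Two-sided p = 2*Phi(z) = 0.203272.
Step 6: alpha = 0.1. fail to reject H0.

W+ = 6.5, W- = 21.5, W = min = 6.5, p = 0.203272, fail to reject H0.


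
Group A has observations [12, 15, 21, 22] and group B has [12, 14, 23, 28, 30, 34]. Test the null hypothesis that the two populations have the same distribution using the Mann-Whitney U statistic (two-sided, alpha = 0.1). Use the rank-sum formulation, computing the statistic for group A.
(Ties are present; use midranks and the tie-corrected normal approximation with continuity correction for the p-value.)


Step 1: Combine and sort all 10 observations; assign midranks.
sorted (value, group): (12,X), (12,Y), (14,Y), (15,X), (21,X), (22,X), (23,Y), (28,Y), (30,Y), (34,Y)
ranks: 12->1.5, 12->1.5, 14->3, 15->4, 21->5, 22->6, 23->7, 28->8, 30->9, 34->10
Step 2: Rank sum for X: R1 = 1.5 + 4 + 5 + 6 = 16.5.
Step 3: U_X = R1 - n1(n1+1)/2 = 16.5 - 4*5/2 = 16.5 - 10 = 6.5.
       U_Y = n1*n2 - U_X = 24 - 6.5 = 17.5.
Step 4: Ties are present, so use the tie-corrected normal approximation (with continuity correction) for the p-value.
Step 5: p-value = 0.284958; compare to alpha = 0.1. fail to reject H0.

U_X = 6.5, p = 0.284958, fail to reject H0 at alpha = 0.1.


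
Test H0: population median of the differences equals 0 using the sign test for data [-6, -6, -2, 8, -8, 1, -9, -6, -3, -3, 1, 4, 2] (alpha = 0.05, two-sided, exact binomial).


Step 1: Discard zero differences. Original n = 13; n_eff = number of nonzero differences = 13.
Nonzero differences (with sign): -6, -6, -2, +8, -8, +1, -9, -6, -3, -3, +1, +4, +2
Step 2: Count signs: positive = 5, negative = 8.
Step 3: Under H0: P(positive) = 0.5, so the number of positives S ~ Bin(13, 0.5).
Step 4: Two-sided exact p-value = sum of Bin(13,0.5) probabilities at or below the observed probability = 0.581055.
Step 5: alpha = 0.05. fail to reject H0.

n_eff = 13, pos = 5, neg = 8, p = 0.581055, fail to reject H0.


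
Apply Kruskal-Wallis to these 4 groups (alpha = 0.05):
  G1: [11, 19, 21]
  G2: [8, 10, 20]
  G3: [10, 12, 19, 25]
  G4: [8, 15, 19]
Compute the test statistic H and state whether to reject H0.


Step 1: Combine all N = 13 observations and assign midranks.
sorted (value, group, rank): (8,G2,1.5), (8,G4,1.5), (10,G2,3.5), (10,G3,3.5), (11,G1,5), (12,G3,6), (15,G4,7), (19,G1,9), (19,G3,9), (19,G4,9), (20,G2,11), (21,G1,12), (25,G3,13)
Step 2: Sum ranks within each group.
R_1 = 26 (n_1 = 3)
R_2 = 16 (n_2 = 3)
R_3 = 31.5 (n_3 = 4)
R_4 = 17.5 (n_4 = 3)
Step 3: H = 12/(N(N+1)) * sum(R_i^2/n_i) - 3(N+1)
     = 12/(13*14) * (26^2/3 + 16^2/3 + 31.5^2/4 + 17.5^2/3) - 3*14
     = 0.065934 * 660.812 - 42
     = 1.570055.
Step 4: Ties present; correction factor C = 1 - 36/(13^3 - 13) = 0.983516. Corrected H = 1.570055 / 0.983516 = 1.596369.
Step 5: Under H0, H ~ chi^2(3); p-value = 0.660213.
Step 6: alpha = 0.05. fail to reject H0.

H = 1.5964, df = 3, p = 0.660213, fail to reject H0.


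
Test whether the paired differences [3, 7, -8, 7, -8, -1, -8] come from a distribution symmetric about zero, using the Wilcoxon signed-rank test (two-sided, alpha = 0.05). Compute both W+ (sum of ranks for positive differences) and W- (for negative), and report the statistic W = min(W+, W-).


Step 1: Drop any zero differences (none here) and take |d_i|.
|d| = [3, 7, 8, 7, 8, 1, 8]
Step 2: Midrank |d_i| (ties get averaged ranks).
ranks: |3|->2, |7|->3.5, |8|->6, |7|->3.5, |8|->6, |1|->1, |8|->6
Step 3: Attach original signs; sum ranks with positive sign and with negative sign.
W+ = 2 + 3.5 + 3.5 = 9
W- = 6 + 6 + 1 + 6 = 19
(Check: W+ + W- = 28 should equal n(n+1)/2 = 28.)
Step 4: Test statistic W = min(W+, W-) = 9.
Step 5: Ties in |d|, so use the tie-corrected normal approximation.
        E[W] = n(n+1)/4 = 7*8/4 = 14.
        Tie groups: |d|=7 (t=2), |d|=8 (t=3); sum(t^3 - t) = 30.
        Var[W] = n(n+1)(2n+1)/24 - sum(t^3-t)/48 = 840/24 - 30/48 = 34.375.
        z = (W - E[W]) / sqrt(Var[W]) = (9 - 14) / 5.8630 = -0.8528.
        Two-sided p = 2*Phi(z) = 0.393769.
Step 6: alpha = 0.05. fail to reject H0.

W+ = 9, W- = 19, W = min = 9, p = 0.393769, fail to reject H0.


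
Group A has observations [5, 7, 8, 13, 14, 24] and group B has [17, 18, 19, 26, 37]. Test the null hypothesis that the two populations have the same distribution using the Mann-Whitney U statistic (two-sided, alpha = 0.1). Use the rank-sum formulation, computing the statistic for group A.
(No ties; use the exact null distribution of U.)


Step 1: Combine and sort all 11 observations; assign midranks.
sorted (value, group): (5,X), (7,X), (8,X), (13,X), (14,X), (17,Y), (18,Y), (19,Y), (24,X), (26,Y), (37,Y)
ranks: 5->1, 7->2, 8->3, 13->4, 14->5, 17->6, 18->7, 19->8, 24->9, 26->10, 37->11
Step 2: Rank sum for X: R1 = 1 + 2 + 3 + 4 + 5 + 9 = 24.
Step 3: U_X = R1 - n1(n1+1)/2 = 24 - 6*7/2 = 24 - 21 = 3.
       U_Y = n1*n2 - U_X = 30 - 3 = 27.
Step 4: No ties, so the exact null distribution of U (based on enumerating the C(11,6) = 462 equally likely rank assignments) gives the two-sided p-value.
Step 5: p-value = 0.030303; compare to alpha = 0.1. reject H0.

U_X = 3, p = 0.030303, reject H0 at alpha = 0.1.


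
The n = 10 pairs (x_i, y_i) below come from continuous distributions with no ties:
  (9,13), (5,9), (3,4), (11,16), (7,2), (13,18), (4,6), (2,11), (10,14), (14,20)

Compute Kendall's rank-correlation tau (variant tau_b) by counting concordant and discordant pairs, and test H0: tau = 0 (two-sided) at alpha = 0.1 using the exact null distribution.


Step 1: Enumerate the 45 unordered pairs (i,j) with i<j and classify each by sign(x_j-x_i) * sign(y_j-y_i).
  (1,2):dx=-4,dy=-4->C; (1,3):dx=-6,dy=-9->C; (1,4):dx=+2,dy=+3->C; (1,5):dx=-2,dy=-11->C
  (1,6):dx=+4,dy=+5->C; (1,7):dx=-5,dy=-7->C; (1,8):dx=-7,dy=-2->C; (1,9):dx=+1,dy=+1->C
  (1,10):dx=+5,dy=+7->C; (2,3):dx=-2,dy=-5->C; (2,4):dx=+6,dy=+7->C; (2,5):dx=+2,dy=-7->D
  (2,6):dx=+8,dy=+9->C; (2,7):dx=-1,dy=-3->C; (2,8):dx=-3,dy=+2->D; (2,9):dx=+5,dy=+5->C
  (2,10):dx=+9,dy=+11->C; (3,4):dx=+8,dy=+12->C; (3,5):dx=+4,dy=-2->D; (3,6):dx=+10,dy=+14->C
  (3,7):dx=+1,dy=+2->C; (3,8):dx=-1,dy=+7->D; (3,9):dx=+7,dy=+10->C; (3,10):dx=+11,dy=+16->C
  (4,5):dx=-4,dy=-14->C; (4,6):dx=+2,dy=+2->C; (4,7):dx=-7,dy=-10->C; (4,8):dx=-9,dy=-5->C
  (4,9):dx=-1,dy=-2->C; (4,10):dx=+3,dy=+4->C; (5,6):dx=+6,dy=+16->C; (5,7):dx=-3,dy=+4->D
  (5,8):dx=-5,dy=+9->D; (5,9):dx=+3,dy=+12->C; (5,10):dx=+7,dy=+18->C; (6,7):dx=-9,dy=-12->C
  (6,8):dx=-11,dy=-7->C; (6,9):dx=-3,dy=-4->C; (6,10):dx=+1,dy=+2->C; (7,8):dx=-2,dy=+5->D
  (7,9):dx=+6,dy=+8->C; (7,10):dx=+10,dy=+14->C; (8,9):dx=+8,dy=+3->C; (8,10):dx=+12,dy=+9->C
  (9,10):dx=+4,dy=+6->C
Step 2: C = 38, D = 7, total pairs = 45.
Step 3: tau = (C - D)/(n(n-1)/2) = (38 - 7)/45 = 0.688889.
Step 4: Exact two-sided p-value (enumerate n! = 3628800 permutations of y under H0): p = 0.004687.
Step 5: alpha = 0.1. reject H0.

tau_b = 0.6889 (C=38, D=7), p = 0.004687, reject H0.


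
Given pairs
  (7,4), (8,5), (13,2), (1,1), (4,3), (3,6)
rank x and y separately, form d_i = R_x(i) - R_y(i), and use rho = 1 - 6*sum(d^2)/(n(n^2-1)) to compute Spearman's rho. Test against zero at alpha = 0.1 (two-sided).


Step 1: Rank x and y separately (midranks; no ties here).
rank(x): 7->4, 8->5, 13->6, 1->1, 4->3, 3->2
rank(y): 4->4, 5->5, 2->2, 1->1, 3->3, 6->6
Step 2: d_i = R_x(i) - R_y(i); compute d_i^2.
  (4-4)^2=0, (5-5)^2=0, (6-2)^2=16, (1-1)^2=0, (3-3)^2=0, (2-6)^2=16
sum(d^2) = 32.
Step 3: rho = 1 - 6*32 / (6*(6^2 - 1)) = 1 - 192/210 = 0.085714.
Step 4: Under H0, t = rho * sqrt((n-2)/(1-rho^2)) = 0.1721 ~ t(4).
Step 5: Two-sided p-value from the t-distribution with 4 df = 0.871743.
Step 6: alpha = 0.1. fail to reject H0.

rho = 0.0857, p = 0.871743, fail to reject H0 at alpha = 0.1.


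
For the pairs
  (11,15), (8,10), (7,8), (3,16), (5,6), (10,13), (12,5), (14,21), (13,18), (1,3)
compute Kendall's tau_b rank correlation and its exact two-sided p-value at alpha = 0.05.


Step 1: Enumerate the 45 unordered pairs (i,j) with i<j and classify each by sign(x_j-x_i) * sign(y_j-y_i).
  (1,2):dx=-3,dy=-5->C; (1,3):dx=-4,dy=-7->C; (1,4):dx=-8,dy=+1->D; (1,5):dx=-6,dy=-9->C
  (1,6):dx=-1,dy=-2->C; (1,7):dx=+1,dy=-10->D; (1,8):dx=+3,dy=+6->C; (1,9):dx=+2,dy=+3->C
  (1,10):dx=-10,dy=-12->C; (2,3):dx=-1,dy=-2->C; (2,4):dx=-5,dy=+6->D; (2,5):dx=-3,dy=-4->C
  (2,6):dx=+2,dy=+3->C; (2,7):dx=+4,dy=-5->D; (2,8):dx=+6,dy=+11->C; (2,9):dx=+5,dy=+8->C
  (2,10):dx=-7,dy=-7->C; (3,4):dx=-4,dy=+8->D; (3,5):dx=-2,dy=-2->C; (3,6):dx=+3,dy=+5->C
  (3,7):dx=+5,dy=-3->D; (3,8):dx=+7,dy=+13->C; (3,9):dx=+6,dy=+10->C; (3,10):dx=-6,dy=-5->C
  (4,5):dx=+2,dy=-10->D; (4,6):dx=+7,dy=-3->D; (4,7):dx=+9,dy=-11->D; (4,8):dx=+11,dy=+5->C
  (4,9):dx=+10,dy=+2->C; (4,10):dx=-2,dy=-13->C; (5,6):dx=+5,dy=+7->C; (5,7):dx=+7,dy=-1->D
  (5,8):dx=+9,dy=+15->C; (5,9):dx=+8,dy=+12->C; (5,10):dx=-4,dy=-3->C; (6,7):dx=+2,dy=-8->D
  (6,8):dx=+4,dy=+8->C; (6,9):dx=+3,dy=+5->C; (6,10):dx=-9,dy=-10->C; (7,8):dx=+2,dy=+16->C
  (7,9):dx=+1,dy=+13->C; (7,10):dx=-11,dy=-2->C; (8,9):dx=-1,dy=-3->C; (8,10):dx=-13,dy=-18->C
  (9,10):dx=-12,dy=-15->C
Step 2: C = 34, D = 11, total pairs = 45.
Step 3: tau = (C - D)/(n(n-1)/2) = (34 - 11)/45 = 0.511111.
Step 4: Exact two-sided p-value (enumerate n! = 3628800 permutations of y under H0): p = 0.046623.
Step 5: alpha = 0.05. reject H0.

tau_b = 0.5111 (C=34, D=11), p = 0.046623, reject H0.


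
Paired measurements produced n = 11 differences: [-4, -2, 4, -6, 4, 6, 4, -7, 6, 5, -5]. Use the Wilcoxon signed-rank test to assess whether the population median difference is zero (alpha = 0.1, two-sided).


Step 1: Drop any zero differences (none here) and take |d_i|.
|d| = [4, 2, 4, 6, 4, 6, 4, 7, 6, 5, 5]
Step 2: Midrank |d_i| (ties get averaged ranks).
ranks: |4|->3.5, |2|->1, |4|->3.5, |6|->9, |4|->3.5, |6|->9, |4|->3.5, |7|->11, |6|->9, |5|->6.5, |5|->6.5
Step 3: Attach original signs; sum ranks with positive sign and with negative sign.
W+ = 3.5 + 3.5 + 9 + 3.5 + 9 + 6.5 = 35
W- = 3.5 + 1 + 9 + 11 + 6.5 = 31
(Check: W+ + W- = 66 should equal n(n+1)/2 = 66.)
Step 4: Test statistic W = min(W+, W-) = 31.
Step 5: Ties in |d|, so use the tie-corrected normal approximation.
        E[W] = n(n+1)/4 = 11*12/4 = 33.
        Tie groups: |d|=4 (t=4), |d|=5 (t=2), |d|=6 (t=3); sum(t^3 - t) = 90.
        Var[W] = n(n+1)(2n+1)/24 - sum(t^3-t)/48 = 3036/24 - 90/48 = 124.625.
        z = (W - E[W]) / sqrt(Var[W]) = (31 - 33) / 11.1636 = -0.1792.
        Two-sided p = 2*Phi(z) = 0.857816.
Step 6: alpha = 0.1. fail to reject H0.

W+ = 35, W- = 31, W = min = 31, p = 0.857816, fail to reject H0.


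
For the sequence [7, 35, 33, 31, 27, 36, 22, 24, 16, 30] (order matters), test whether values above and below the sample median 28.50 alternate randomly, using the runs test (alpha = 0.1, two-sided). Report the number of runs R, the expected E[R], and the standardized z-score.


Step 1: Compute median = 28.50; label A = above, B = below.
Labels in order: BAAABABBBA  (n_A = 5, n_B = 5)
Step 2: Count runs R = 6.
Step 3: Under H0 (random ordering), E[R] = 2*n_A*n_B/(n_A+n_B) + 1 = 2*5*5/10 + 1 = 6.0000.
        Var[R] = 2*n_A*n_B*(2*n_A*n_B - n_A - n_B) / ((n_A+n_B)^2 * (n_A+n_B-1)) = 2000/900 = 2.2222.
        SD[R] = 1.4907.
Step 4: R = E[R], so z = 0 with no continuity correction.
Step 5: Two-sided p-value via normal approximation = 2*(1 - Phi(|z|)) = 1.000000.
Step 6: alpha = 0.1. fail to reject H0.

R = 6, z = 0.0000, p = 1.000000, fail to reject H0.


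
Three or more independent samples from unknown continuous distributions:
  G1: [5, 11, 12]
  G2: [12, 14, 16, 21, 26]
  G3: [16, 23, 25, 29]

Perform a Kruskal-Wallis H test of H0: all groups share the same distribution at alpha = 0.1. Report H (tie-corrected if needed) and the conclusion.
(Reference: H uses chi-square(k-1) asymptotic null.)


Step 1: Combine all N = 12 observations and assign midranks.
sorted (value, group, rank): (5,G1,1), (11,G1,2), (12,G1,3.5), (12,G2,3.5), (14,G2,5), (16,G2,6.5), (16,G3,6.5), (21,G2,8), (23,G3,9), (25,G3,10), (26,G2,11), (29,G3,12)
Step 2: Sum ranks within each group.
R_1 = 6.5 (n_1 = 3)
R_2 = 34 (n_2 = 5)
R_3 = 37.5 (n_3 = 4)
Step 3: H = 12/(N(N+1)) * sum(R_i^2/n_i) - 3(N+1)
     = 12/(12*13) * (6.5^2/3 + 34^2/5 + 37.5^2/4) - 3*13
     = 0.076923 * 596.846 - 39
     = 6.911218.
Step 4: Ties present; correction factor C = 1 - 12/(12^3 - 12) = 0.993007. Corrected H = 6.911218 / 0.993007 = 6.959888.
Step 5: Under H0, H ~ chi^2(2); p-value = 0.030809.
Step 6: alpha = 0.1. reject H0.

H = 6.9599, df = 2, p = 0.030809, reject H0.


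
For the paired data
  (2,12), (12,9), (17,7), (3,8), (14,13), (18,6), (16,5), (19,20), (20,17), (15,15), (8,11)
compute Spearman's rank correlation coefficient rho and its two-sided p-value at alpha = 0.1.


Step 1: Rank x and y separately (midranks; no ties here).
rank(x): 2->1, 12->4, 17->8, 3->2, 14->5, 18->9, 16->7, 19->10, 20->11, 15->6, 8->3
rank(y): 12->7, 9->5, 7->3, 8->4, 13->8, 6->2, 5->1, 20->11, 17->10, 15->9, 11->6
Step 2: d_i = R_x(i) - R_y(i); compute d_i^2.
  (1-7)^2=36, (4-5)^2=1, (8-3)^2=25, (2-4)^2=4, (5-8)^2=9, (9-2)^2=49, (7-1)^2=36, (10-11)^2=1, (11-10)^2=1, (6-9)^2=9, (3-6)^2=9
sum(d^2) = 180.
Step 3: rho = 1 - 6*180 / (11*(11^2 - 1)) = 1 - 1080/1320 = 0.181818.
Step 4: Under H0, t = rho * sqrt((n-2)/(1-rho^2)) = 0.5547 ~ t(9).
Step 5: Two-sided p-value from the t-distribution with 9 df = 0.592615.
Step 6: alpha = 0.1. fail to reject H0.

rho = 0.1818, p = 0.592615, fail to reject H0 at alpha = 0.1.


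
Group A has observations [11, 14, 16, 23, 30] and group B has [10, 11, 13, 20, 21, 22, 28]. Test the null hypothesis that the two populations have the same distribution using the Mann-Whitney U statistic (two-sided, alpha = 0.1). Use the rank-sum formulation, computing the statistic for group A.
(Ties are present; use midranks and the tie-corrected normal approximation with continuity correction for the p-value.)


Step 1: Combine and sort all 12 observations; assign midranks.
sorted (value, group): (10,Y), (11,X), (11,Y), (13,Y), (14,X), (16,X), (20,Y), (21,Y), (22,Y), (23,X), (28,Y), (30,X)
ranks: 10->1, 11->2.5, 11->2.5, 13->4, 14->5, 16->6, 20->7, 21->8, 22->9, 23->10, 28->11, 30->12
Step 2: Rank sum for X: R1 = 2.5 + 5 + 6 + 10 + 12 = 35.5.
Step 3: U_X = R1 - n1(n1+1)/2 = 35.5 - 5*6/2 = 35.5 - 15 = 20.5.
       U_Y = n1*n2 - U_X = 35 - 20.5 = 14.5.
Step 4: Ties are present, so use the tie-corrected normal approximation (with continuity correction) for the p-value.
Step 5: p-value = 0.684221; compare to alpha = 0.1. fail to reject H0.

U_X = 20.5, p = 0.684221, fail to reject H0 at alpha = 0.1.


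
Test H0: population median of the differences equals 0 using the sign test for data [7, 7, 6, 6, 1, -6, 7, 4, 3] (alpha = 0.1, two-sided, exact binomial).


Step 1: Discard zero differences. Original n = 9; n_eff = number of nonzero differences = 9.
Nonzero differences (with sign): +7, +7, +6, +6, +1, -6, +7, +4, +3
Step 2: Count signs: positive = 8, negative = 1.
Step 3: Under H0: P(positive) = 0.5, so the number of positives S ~ Bin(9, 0.5).
Step 4: Two-sided exact p-value = sum of Bin(9,0.5) probabilities at or below the observed probability = 0.039062.
Step 5: alpha = 0.1. reject H0.

n_eff = 9, pos = 8, neg = 1, p = 0.039062, reject H0.


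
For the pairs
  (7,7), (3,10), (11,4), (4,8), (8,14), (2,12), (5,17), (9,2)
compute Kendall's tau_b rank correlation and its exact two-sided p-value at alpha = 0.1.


Step 1: Enumerate the 28 unordered pairs (i,j) with i<j and classify each by sign(x_j-x_i) * sign(y_j-y_i).
  (1,2):dx=-4,dy=+3->D; (1,3):dx=+4,dy=-3->D; (1,4):dx=-3,dy=+1->D; (1,5):dx=+1,dy=+7->C
  (1,6):dx=-5,dy=+5->D; (1,7):dx=-2,dy=+10->D; (1,8):dx=+2,dy=-5->D; (2,3):dx=+8,dy=-6->D
  (2,4):dx=+1,dy=-2->D; (2,5):dx=+5,dy=+4->C; (2,6):dx=-1,dy=+2->D; (2,7):dx=+2,dy=+7->C
  (2,8):dx=+6,dy=-8->D; (3,4):dx=-7,dy=+4->D; (3,5):dx=-3,dy=+10->D; (3,6):dx=-9,dy=+8->D
  (3,7):dx=-6,dy=+13->D; (3,8):dx=-2,dy=-2->C; (4,5):dx=+4,dy=+6->C; (4,6):dx=-2,dy=+4->D
  (4,7):dx=+1,dy=+9->C; (4,8):dx=+5,dy=-6->D; (5,6):dx=-6,dy=-2->C; (5,7):dx=-3,dy=+3->D
  (5,8):dx=+1,dy=-12->D; (6,7):dx=+3,dy=+5->C; (6,8):dx=+7,dy=-10->D; (7,8):dx=+4,dy=-15->D
Step 2: C = 8, D = 20, total pairs = 28.
Step 3: tau = (C - D)/(n(n-1)/2) = (8 - 20)/28 = -0.428571.
Step 4: Exact two-sided p-value (enumerate n! = 40320 permutations of y under H0): p = 0.178869.
Step 5: alpha = 0.1. fail to reject H0.

tau_b = -0.4286 (C=8, D=20), p = 0.178869, fail to reject H0.


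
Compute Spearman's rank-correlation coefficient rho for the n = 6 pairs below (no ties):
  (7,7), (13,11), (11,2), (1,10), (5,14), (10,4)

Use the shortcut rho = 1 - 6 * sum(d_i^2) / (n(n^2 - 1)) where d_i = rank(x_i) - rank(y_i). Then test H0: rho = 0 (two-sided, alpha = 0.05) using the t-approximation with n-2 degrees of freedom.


Step 1: Rank x and y separately (midranks; no ties here).
rank(x): 7->3, 13->6, 11->5, 1->1, 5->2, 10->4
rank(y): 7->3, 11->5, 2->1, 10->4, 14->6, 4->2
Step 2: d_i = R_x(i) - R_y(i); compute d_i^2.
  (3-3)^2=0, (6-5)^2=1, (5-1)^2=16, (1-4)^2=9, (2-6)^2=16, (4-2)^2=4
sum(d^2) = 46.
Step 3: rho = 1 - 6*46 / (6*(6^2 - 1)) = 1 - 276/210 = -0.314286.
Step 4: Under H0, t = rho * sqrt((n-2)/(1-rho^2)) = -0.6621 ~ t(4).
Step 5: Two-sided p-value from the t-distribution with 4 df = 0.544093.
Step 6: alpha = 0.05. fail to reject H0.

rho = -0.3143, p = 0.544093, fail to reject H0 at alpha = 0.05.


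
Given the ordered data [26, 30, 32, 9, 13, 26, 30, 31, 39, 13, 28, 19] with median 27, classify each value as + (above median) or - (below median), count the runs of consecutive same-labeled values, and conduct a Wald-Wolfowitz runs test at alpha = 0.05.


Step 1: Compute median = 27; label A = above, B = below.
Labels in order: BAABBBAAABAB  (n_A = 6, n_B = 6)
Step 2: Count runs R = 7.
Step 3: Under H0 (random ordering), E[R] = 2*n_A*n_B/(n_A+n_B) + 1 = 2*6*6/12 + 1 = 7.0000.
        Var[R] = 2*n_A*n_B*(2*n_A*n_B - n_A - n_B) / ((n_A+n_B)^2 * (n_A+n_B-1)) = 4320/1584 = 2.7273.
        SD[R] = 1.6514.
Step 4: R = E[R], so z = 0 with no continuity correction.
Step 5: Two-sided p-value via normal approximation = 2*(1 - Phi(|z|)) = 1.000000.
Step 6: alpha = 0.05. fail to reject H0.

R = 7, z = 0.0000, p = 1.000000, fail to reject H0.


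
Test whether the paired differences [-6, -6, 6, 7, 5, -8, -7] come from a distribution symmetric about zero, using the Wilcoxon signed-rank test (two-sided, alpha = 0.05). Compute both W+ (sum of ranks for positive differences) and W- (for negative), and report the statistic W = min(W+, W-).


Step 1: Drop any zero differences (none here) and take |d_i|.
|d| = [6, 6, 6, 7, 5, 8, 7]
Step 2: Midrank |d_i| (ties get averaged ranks).
ranks: |6|->3, |6|->3, |6|->3, |7|->5.5, |5|->1, |8|->7, |7|->5.5
Step 3: Attach original signs; sum ranks with positive sign and with negative sign.
W+ = 3 + 5.5 + 1 = 9.5
W- = 3 + 3 + 7 + 5.5 = 18.5
(Check: W+ + W- = 28 should equal n(n+1)/2 = 28.)
Step 4: Test statistic W = min(W+, W-) = 9.5.
Step 5: Ties in |d|, so use the tie-corrected normal approximation.
        E[W] = n(n+1)/4 = 7*8/4 = 14.
        Tie groups: |d|=6 (t=3), |d|=7 (t=2); sum(t^3 - t) = 30.
        Var[W] = n(n+1)(2n+1)/24 - sum(t^3-t)/48 = 840/24 - 30/48 = 34.375.
        z = (W - E[W]) / sqrt(Var[W]) = (9.5 - 14) / 5.8630 = -0.7675.
        Two-sided p = 2*Phi(z) = 0.442771.
Step 6: alpha = 0.05. fail to reject H0.

W+ = 9.5, W- = 18.5, W = min = 9.5, p = 0.442771, fail to reject H0.


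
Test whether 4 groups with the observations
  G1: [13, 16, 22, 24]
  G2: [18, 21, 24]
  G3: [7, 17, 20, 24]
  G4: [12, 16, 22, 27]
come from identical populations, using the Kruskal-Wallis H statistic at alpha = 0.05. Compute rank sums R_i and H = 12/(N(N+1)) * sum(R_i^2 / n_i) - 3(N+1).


Step 1: Combine all N = 15 observations and assign midranks.
sorted (value, group, rank): (7,G3,1), (12,G4,2), (13,G1,3), (16,G1,4.5), (16,G4,4.5), (17,G3,6), (18,G2,7), (20,G3,8), (21,G2,9), (22,G1,10.5), (22,G4,10.5), (24,G1,13), (24,G2,13), (24,G3,13), (27,G4,15)
Step 2: Sum ranks within each group.
R_1 = 31 (n_1 = 4)
R_2 = 29 (n_2 = 3)
R_3 = 28 (n_3 = 4)
R_4 = 32 (n_4 = 4)
Step 3: H = 12/(N(N+1)) * sum(R_i^2/n_i) - 3(N+1)
     = 12/(15*16) * (31^2/4 + 29^2/3 + 28^2/4 + 32^2/4) - 3*16
     = 0.050000 * 972.583 - 48
     = 0.629167.
Step 4: Ties present; correction factor C = 1 - 36/(15^3 - 15) = 0.989286. Corrected H = 0.629167 / 0.989286 = 0.635981.
Step 5: Under H0, H ~ chi^2(3); p-value = 0.888148.
Step 6: alpha = 0.05. fail to reject H0.

H = 0.6360, df = 3, p = 0.888148, fail to reject H0.


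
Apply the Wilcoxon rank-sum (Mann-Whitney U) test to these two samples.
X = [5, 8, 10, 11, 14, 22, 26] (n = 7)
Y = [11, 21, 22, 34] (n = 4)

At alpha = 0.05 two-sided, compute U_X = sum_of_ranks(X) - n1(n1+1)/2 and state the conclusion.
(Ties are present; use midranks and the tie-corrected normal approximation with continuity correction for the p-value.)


Step 1: Combine and sort all 11 observations; assign midranks.
sorted (value, group): (5,X), (8,X), (10,X), (11,X), (11,Y), (14,X), (21,Y), (22,X), (22,Y), (26,X), (34,Y)
ranks: 5->1, 8->2, 10->3, 11->4.5, 11->4.5, 14->6, 21->7, 22->8.5, 22->8.5, 26->10, 34->11
Step 2: Rank sum for X: R1 = 1 + 2 + 3 + 4.5 + 6 + 8.5 + 10 = 35.
Step 3: U_X = R1 - n1(n1+1)/2 = 35 - 7*8/2 = 35 - 28 = 7.
       U_Y = n1*n2 - U_X = 28 - 7 = 21.
Step 4: Ties are present, so use the tie-corrected normal approximation (with continuity correction) for the p-value.
Step 5: p-value = 0.217200; compare to alpha = 0.05. fail to reject H0.

U_X = 7, p = 0.217200, fail to reject H0 at alpha = 0.05.


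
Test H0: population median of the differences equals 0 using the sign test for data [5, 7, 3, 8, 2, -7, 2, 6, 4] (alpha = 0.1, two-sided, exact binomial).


Step 1: Discard zero differences. Original n = 9; n_eff = number of nonzero differences = 9.
Nonzero differences (with sign): +5, +7, +3, +8, +2, -7, +2, +6, +4
Step 2: Count signs: positive = 8, negative = 1.
Step 3: Under H0: P(positive) = 0.5, so the number of positives S ~ Bin(9, 0.5).
Step 4: Two-sided exact p-value = sum of Bin(9,0.5) probabilities at or below the observed probability = 0.039062.
Step 5: alpha = 0.1. reject H0.

n_eff = 9, pos = 8, neg = 1, p = 0.039062, reject H0.


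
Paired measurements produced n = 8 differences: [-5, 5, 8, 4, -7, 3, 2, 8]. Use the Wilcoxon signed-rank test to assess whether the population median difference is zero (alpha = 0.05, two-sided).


Step 1: Drop any zero differences (none here) and take |d_i|.
|d| = [5, 5, 8, 4, 7, 3, 2, 8]
Step 2: Midrank |d_i| (ties get averaged ranks).
ranks: |5|->4.5, |5|->4.5, |8|->7.5, |4|->3, |7|->6, |3|->2, |2|->1, |8|->7.5
Step 3: Attach original signs; sum ranks with positive sign and with negative sign.
W+ = 4.5 + 7.5 + 3 + 2 + 1 + 7.5 = 25.5
W- = 4.5 + 6 = 10.5
(Check: W+ + W- = 36 should equal n(n+1)/2 = 36.)
Step 4: Test statistic W = min(W+, W-) = 10.5.
Step 5: Ties in |d|, so use the tie-corrected normal approximation.
        E[W] = n(n+1)/4 = 8*9/4 = 18.
        Tie groups: |d|=5 (t=2), |d|=8 (t=2); sum(t^3 - t) = 12.
        Var[W] = n(n+1)(2n+1)/24 - sum(t^3-t)/48 = 1224/24 - 12/48 = 50.75.
        z = (W - E[W]) / sqrt(Var[W]) = (10.5 - 18) / 7.1239 = -1.0528.
        Two-sided p = 2*Phi(z) = 0.292436.
Step 6: alpha = 0.05. fail to reject H0.

W+ = 25.5, W- = 10.5, W = min = 10.5, p = 0.292436, fail to reject H0.


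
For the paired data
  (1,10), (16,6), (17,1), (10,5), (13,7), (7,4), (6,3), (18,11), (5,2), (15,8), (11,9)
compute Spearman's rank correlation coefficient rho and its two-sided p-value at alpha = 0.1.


Step 1: Rank x and y separately (midranks; no ties here).
rank(x): 1->1, 16->9, 17->10, 10->5, 13->7, 7->4, 6->3, 18->11, 5->2, 15->8, 11->6
rank(y): 10->10, 6->6, 1->1, 5->5, 7->7, 4->4, 3->3, 11->11, 2->2, 8->8, 9->9
Step 2: d_i = R_x(i) - R_y(i); compute d_i^2.
  (1-10)^2=81, (9-6)^2=9, (10-1)^2=81, (5-5)^2=0, (7-7)^2=0, (4-4)^2=0, (3-3)^2=0, (11-11)^2=0, (2-2)^2=0, (8-8)^2=0, (6-9)^2=9
sum(d^2) = 180.
Step 3: rho = 1 - 6*180 / (11*(11^2 - 1)) = 1 - 1080/1320 = 0.181818.
Step 4: Under H0, t = rho * sqrt((n-2)/(1-rho^2)) = 0.5547 ~ t(9).
Step 5: Two-sided p-value from the t-distribution with 9 df = 0.592615.
Step 6: alpha = 0.1. fail to reject H0.

rho = 0.1818, p = 0.592615, fail to reject H0 at alpha = 0.1.


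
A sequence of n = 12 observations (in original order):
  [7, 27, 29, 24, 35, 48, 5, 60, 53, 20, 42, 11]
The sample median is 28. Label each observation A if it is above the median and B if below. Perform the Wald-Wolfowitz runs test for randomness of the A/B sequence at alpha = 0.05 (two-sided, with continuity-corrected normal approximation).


Step 1: Compute median = 28; label A = above, B = below.
Labels in order: BBABAABAABAB  (n_A = 6, n_B = 6)
Step 2: Count runs R = 9.
Step 3: Under H0 (random ordering), E[R] = 2*n_A*n_B/(n_A+n_B) + 1 = 2*6*6/12 + 1 = 7.0000.
        Var[R] = 2*n_A*n_B*(2*n_A*n_B - n_A - n_B) / ((n_A+n_B)^2 * (n_A+n_B-1)) = 4320/1584 = 2.7273.
        SD[R] = 1.6514.
Step 4: Continuity-corrected z = (R - 0.5 - E[R]) / SD[R] = (9 - 0.5 - 7.0000) / 1.6514 = 0.9083.
Step 5: Two-sided p-value via normal approximation = 2*(1 - Phi(|z|)) = 0.363722.
Step 6: alpha = 0.05. fail to reject H0.

R = 9, z = 0.9083, p = 0.363722, fail to reject H0.


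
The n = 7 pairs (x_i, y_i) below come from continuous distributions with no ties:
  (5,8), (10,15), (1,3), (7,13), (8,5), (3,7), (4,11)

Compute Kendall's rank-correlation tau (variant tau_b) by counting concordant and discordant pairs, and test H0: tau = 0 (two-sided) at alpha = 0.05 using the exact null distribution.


Step 1: Enumerate the 21 unordered pairs (i,j) with i<j and classify each by sign(x_j-x_i) * sign(y_j-y_i).
  (1,2):dx=+5,dy=+7->C; (1,3):dx=-4,dy=-5->C; (1,4):dx=+2,dy=+5->C; (1,5):dx=+3,dy=-3->D
  (1,6):dx=-2,dy=-1->C; (1,7):dx=-1,dy=+3->D; (2,3):dx=-9,dy=-12->C; (2,4):dx=-3,dy=-2->C
  (2,5):dx=-2,dy=-10->C; (2,6):dx=-7,dy=-8->C; (2,7):dx=-6,dy=-4->C; (3,4):dx=+6,dy=+10->C
  (3,5):dx=+7,dy=+2->C; (3,6):dx=+2,dy=+4->C; (3,7):dx=+3,dy=+8->C; (4,5):dx=+1,dy=-8->D
  (4,6):dx=-4,dy=-6->C; (4,7):dx=-3,dy=-2->C; (5,6):dx=-5,dy=+2->D; (5,7):dx=-4,dy=+6->D
  (6,7):dx=+1,dy=+4->C
Step 2: C = 16, D = 5, total pairs = 21.
Step 3: tau = (C - D)/(n(n-1)/2) = (16 - 5)/21 = 0.523810.
Step 4: Exact two-sided p-value (enumerate n! = 5040 permutations of y under H0): p = 0.136111.
Step 5: alpha = 0.05. fail to reject H0.

tau_b = 0.5238 (C=16, D=5), p = 0.136111, fail to reject H0.


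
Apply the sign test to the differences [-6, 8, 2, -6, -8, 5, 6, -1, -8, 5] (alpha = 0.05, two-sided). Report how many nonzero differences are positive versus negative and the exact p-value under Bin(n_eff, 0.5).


Step 1: Discard zero differences. Original n = 10; n_eff = number of nonzero differences = 10.
Nonzero differences (with sign): -6, +8, +2, -6, -8, +5, +6, -1, -8, +5
Step 2: Count signs: positive = 5, negative = 5.
Step 3: Under H0: P(positive) = 0.5, so the number of positives S ~ Bin(10, 0.5).
Step 4: Two-sided exact p-value = sum of Bin(10,0.5) probabilities at or below the observed probability = 1.000000.
Step 5: alpha = 0.05. fail to reject H0.

n_eff = 10, pos = 5, neg = 5, p = 1.000000, fail to reject H0.


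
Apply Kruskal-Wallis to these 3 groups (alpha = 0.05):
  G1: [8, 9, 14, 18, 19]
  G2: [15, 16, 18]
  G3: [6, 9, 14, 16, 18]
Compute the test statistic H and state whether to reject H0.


Step 1: Combine all N = 13 observations and assign midranks.
sorted (value, group, rank): (6,G3,1), (8,G1,2), (9,G1,3.5), (9,G3,3.5), (14,G1,5.5), (14,G3,5.5), (15,G2,7), (16,G2,8.5), (16,G3,8.5), (18,G1,11), (18,G2,11), (18,G3,11), (19,G1,13)
Step 2: Sum ranks within each group.
R_1 = 35 (n_1 = 5)
R_2 = 26.5 (n_2 = 3)
R_3 = 29.5 (n_3 = 5)
Step 3: H = 12/(N(N+1)) * sum(R_i^2/n_i) - 3(N+1)
     = 12/(13*14) * (35^2/5 + 26.5^2/3 + 29.5^2/5) - 3*14
     = 0.065934 * 653.133 - 42
     = 1.063736.
Step 4: Ties present; correction factor C = 1 - 42/(13^3 - 13) = 0.980769. Corrected H = 1.063736 / 0.980769 = 1.084594.
Step 5: Under H0, H ~ chi^2(2); p-value = 0.581411.
Step 6: alpha = 0.05. fail to reject H0.

H = 1.0846, df = 2, p = 0.581411, fail to reject H0.


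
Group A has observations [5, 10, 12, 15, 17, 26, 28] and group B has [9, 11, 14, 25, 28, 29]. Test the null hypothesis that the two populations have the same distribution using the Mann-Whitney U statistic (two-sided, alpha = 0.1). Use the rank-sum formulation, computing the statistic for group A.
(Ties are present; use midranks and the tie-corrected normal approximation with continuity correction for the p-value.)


Step 1: Combine and sort all 13 observations; assign midranks.
sorted (value, group): (5,X), (9,Y), (10,X), (11,Y), (12,X), (14,Y), (15,X), (17,X), (25,Y), (26,X), (28,X), (28,Y), (29,Y)
ranks: 5->1, 9->2, 10->3, 11->4, 12->5, 14->6, 15->7, 17->8, 25->9, 26->10, 28->11.5, 28->11.5, 29->13
Step 2: Rank sum for X: R1 = 1 + 3 + 5 + 7 + 8 + 10 + 11.5 = 45.5.
Step 3: U_X = R1 - n1(n1+1)/2 = 45.5 - 7*8/2 = 45.5 - 28 = 17.5.
       U_Y = n1*n2 - U_X = 42 - 17.5 = 24.5.
Step 4: Ties are present, so use the tie-corrected normal approximation (with continuity correction) for the p-value.
Step 5: p-value = 0.667806; compare to alpha = 0.1. fail to reject H0.

U_X = 17.5, p = 0.667806, fail to reject H0 at alpha = 0.1.


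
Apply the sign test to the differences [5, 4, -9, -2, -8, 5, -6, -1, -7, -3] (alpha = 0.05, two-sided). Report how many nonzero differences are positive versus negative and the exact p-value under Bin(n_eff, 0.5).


Step 1: Discard zero differences. Original n = 10; n_eff = number of nonzero differences = 10.
Nonzero differences (with sign): +5, +4, -9, -2, -8, +5, -6, -1, -7, -3
Step 2: Count signs: positive = 3, negative = 7.
Step 3: Under H0: P(positive) = 0.5, so the number of positives S ~ Bin(10, 0.5).
Step 4: Two-sided exact p-value = sum of Bin(10,0.5) probabilities at or below the observed probability = 0.343750.
Step 5: alpha = 0.05. fail to reject H0.

n_eff = 10, pos = 3, neg = 7, p = 0.343750, fail to reject H0.


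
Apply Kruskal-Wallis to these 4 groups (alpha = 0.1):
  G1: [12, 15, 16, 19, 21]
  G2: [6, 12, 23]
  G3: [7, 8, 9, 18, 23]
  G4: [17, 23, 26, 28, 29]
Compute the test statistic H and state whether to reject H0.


Step 1: Combine all N = 18 observations and assign midranks.
sorted (value, group, rank): (6,G2,1), (7,G3,2), (8,G3,3), (9,G3,4), (12,G1,5.5), (12,G2,5.5), (15,G1,7), (16,G1,8), (17,G4,9), (18,G3,10), (19,G1,11), (21,G1,12), (23,G2,14), (23,G3,14), (23,G4,14), (26,G4,16), (28,G4,17), (29,G4,18)
Step 2: Sum ranks within each group.
R_1 = 43.5 (n_1 = 5)
R_2 = 20.5 (n_2 = 3)
R_3 = 33 (n_3 = 5)
R_4 = 74 (n_4 = 5)
Step 3: H = 12/(N(N+1)) * sum(R_i^2/n_i) - 3(N+1)
     = 12/(18*19) * (43.5^2/5 + 20.5^2/3 + 33^2/5 + 74^2/5) - 3*19
     = 0.035088 * 1831.53 - 57
     = 7.264327.
Step 4: Ties present; correction factor C = 1 - 30/(18^3 - 18) = 0.994840. Corrected H = 7.264327 / 0.994840 = 7.302006.
Step 5: Under H0, H ~ chi^2(3); p-value = 0.062870.
Step 6: alpha = 0.1. reject H0.

H = 7.3020, df = 3, p = 0.062870, reject H0.


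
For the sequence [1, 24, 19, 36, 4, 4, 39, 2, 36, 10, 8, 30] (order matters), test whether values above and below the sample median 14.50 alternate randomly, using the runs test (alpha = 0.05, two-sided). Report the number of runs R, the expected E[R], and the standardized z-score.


Step 1: Compute median = 14.50; label A = above, B = below.
Labels in order: BAAABBABABBA  (n_A = 6, n_B = 6)
Step 2: Count runs R = 8.
Step 3: Under H0 (random ordering), E[R] = 2*n_A*n_B/(n_A+n_B) + 1 = 2*6*6/12 + 1 = 7.0000.
        Var[R] = 2*n_A*n_B*(2*n_A*n_B - n_A - n_B) / ((n_A+n_B)^2 * (n_A+n_B-1)) = 4320/1584 = 2.7273.
        SD[R] = 1.6514.
Step 4: Continuity-corrected z = (R - 0.5 - E[R]) / SD[R] = (8 - 0.5 - 7.0000) / 1.6514 = 0.3028.
Step 5: Two-sided p-value via normal approximation = 2*(1 - Phi(|z|)) = 0.762069.
Step 6: alpha = 0.05. fail to reject H0.

R = 8, z = 0.3028, p = 0.762069, fail to reject H0.


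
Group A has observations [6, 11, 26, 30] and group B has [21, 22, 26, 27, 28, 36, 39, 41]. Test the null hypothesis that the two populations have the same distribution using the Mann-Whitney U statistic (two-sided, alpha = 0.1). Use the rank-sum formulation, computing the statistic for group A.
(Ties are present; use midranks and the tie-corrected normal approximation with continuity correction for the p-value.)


Step 1: Combine and sort all 12 observations; assign midranks.
sorted (value, group): (6,X), (11,X), (21,Y), (22,Y), (26,X), (26,Y), (27,Y), (28,Y), (30,X), (36,Y), (39,Y), (41,Y)
ranks: 6->1, 11->2, 21->3, 22->4, 26->5.5, 26->5.5, 27->7, 28->8, 30->9, 36->10, 39->11, 41->12
Step 2: Rank sum for X: R1 = 1 + 2 + 5.5 + 9 = 17.5.
Step 3: U_X = R1 - n1(n1+1)/2 = 17.5 - 4*5/2 = 17.5 - 10 = 7.5.
       U_Y = n1*n2 - U_X = 32 - 7.5 = 24.5.
Step 4: Ties are present, so use the tie-corrected normal approximation (with continuity correction) for the p-value.
Step 5: p-value = 0.173478; compare to alpha = 0.1. fail to reject H0.

U_X = 7.5, p = 0.173478, fail to reject H0 at alpha = 0.1.
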